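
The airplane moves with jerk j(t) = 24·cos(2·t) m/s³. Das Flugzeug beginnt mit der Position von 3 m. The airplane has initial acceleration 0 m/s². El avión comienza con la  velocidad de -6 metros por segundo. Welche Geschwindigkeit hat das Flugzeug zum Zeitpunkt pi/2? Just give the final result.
Die Antwort ist 6.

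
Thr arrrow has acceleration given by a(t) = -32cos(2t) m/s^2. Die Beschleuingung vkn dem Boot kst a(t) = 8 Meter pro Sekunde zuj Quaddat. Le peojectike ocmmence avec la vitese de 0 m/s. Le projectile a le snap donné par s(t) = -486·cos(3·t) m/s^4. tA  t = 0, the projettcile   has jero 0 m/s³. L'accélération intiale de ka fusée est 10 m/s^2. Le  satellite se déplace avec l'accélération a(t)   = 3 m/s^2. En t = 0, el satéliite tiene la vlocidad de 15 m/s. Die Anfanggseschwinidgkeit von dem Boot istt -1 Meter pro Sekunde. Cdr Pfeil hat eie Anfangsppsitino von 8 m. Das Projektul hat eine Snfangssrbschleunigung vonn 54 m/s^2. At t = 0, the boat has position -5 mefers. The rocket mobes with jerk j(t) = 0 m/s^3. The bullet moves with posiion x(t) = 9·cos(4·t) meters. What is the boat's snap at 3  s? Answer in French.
Pour résoudre ceci, nous devons prendre 2 dérivées de notre équation de l'accélération a(t) = 8. En prenant d/dt de a(t), nous trouvons j(t) = 0. La dérivée du jerk donne le snap: s(t) = 0. Nous avons le snap s(t) = 0. En substituant t = 3: s(3) = 0.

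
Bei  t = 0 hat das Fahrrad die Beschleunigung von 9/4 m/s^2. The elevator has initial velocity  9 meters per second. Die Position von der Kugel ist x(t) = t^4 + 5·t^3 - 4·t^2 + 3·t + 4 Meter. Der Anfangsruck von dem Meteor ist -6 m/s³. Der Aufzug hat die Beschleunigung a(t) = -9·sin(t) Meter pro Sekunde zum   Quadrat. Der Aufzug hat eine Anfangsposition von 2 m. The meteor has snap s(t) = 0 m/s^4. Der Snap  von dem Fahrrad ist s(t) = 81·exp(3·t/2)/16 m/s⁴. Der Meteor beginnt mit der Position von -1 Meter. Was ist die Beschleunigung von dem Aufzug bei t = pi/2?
Mit a(t) = -9·sin(t) und Einsetzen von t = pi/2, finden wir a = -9.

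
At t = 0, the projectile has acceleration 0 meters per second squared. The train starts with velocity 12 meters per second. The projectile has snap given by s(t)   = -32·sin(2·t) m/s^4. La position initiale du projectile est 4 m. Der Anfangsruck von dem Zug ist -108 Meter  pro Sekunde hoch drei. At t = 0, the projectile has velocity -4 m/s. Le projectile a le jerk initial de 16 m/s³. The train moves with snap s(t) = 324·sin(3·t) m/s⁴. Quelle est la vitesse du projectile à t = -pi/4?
Nous devons intégrer notre équation du snap s(t) = -32·sin(2·t) 3 fois. La primitive du snap, avec j(0) = 16, donne le jerk: j(t) = 16·cos(2·t). L'intégrale du jerk est l'accélération. En utilisant a(0) = 0, nous obtenons a(t) = 8·sin(2·t). L'intégrale de l'accélération est la vitesse. En utilisant v(0) = -4, nous obtenons v(t) = -4·cos(2·t). En utilisant v(t) = -4·cos(2·t) et en substituant t = -pi/4, nous trouvons v = 0.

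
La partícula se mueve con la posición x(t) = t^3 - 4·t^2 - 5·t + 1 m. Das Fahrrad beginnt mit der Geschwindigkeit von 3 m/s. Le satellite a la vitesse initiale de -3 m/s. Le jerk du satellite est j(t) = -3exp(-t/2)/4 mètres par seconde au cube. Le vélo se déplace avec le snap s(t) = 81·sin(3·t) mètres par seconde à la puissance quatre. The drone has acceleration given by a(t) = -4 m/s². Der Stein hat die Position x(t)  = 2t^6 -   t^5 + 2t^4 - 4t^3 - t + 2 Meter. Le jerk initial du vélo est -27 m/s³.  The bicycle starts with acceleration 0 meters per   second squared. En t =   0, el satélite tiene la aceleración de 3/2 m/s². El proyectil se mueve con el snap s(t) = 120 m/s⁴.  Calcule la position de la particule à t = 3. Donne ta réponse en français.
De l'équation de la position x(t) = t^3 - 4·t^2 - 5·t + 1, nous substituons t = 3 pour obtenir x = -23.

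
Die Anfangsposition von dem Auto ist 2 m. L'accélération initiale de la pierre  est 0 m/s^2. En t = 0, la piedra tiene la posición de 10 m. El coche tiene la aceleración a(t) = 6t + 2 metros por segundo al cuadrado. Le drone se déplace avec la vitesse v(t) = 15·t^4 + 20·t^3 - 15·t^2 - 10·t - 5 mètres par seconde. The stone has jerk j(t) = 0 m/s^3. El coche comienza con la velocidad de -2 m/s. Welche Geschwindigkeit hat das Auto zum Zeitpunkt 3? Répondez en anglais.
To find the answer, we compute 1 integral of a(t) = 6·t + 2. Integrating acceleration and using the initial condition v(0) = -2, we get v(t) = 3·t^2 + 2·t - 2. Using v(t) = 3·t^2 + 2·t - 2 and substituting t = 3, we find v = 31.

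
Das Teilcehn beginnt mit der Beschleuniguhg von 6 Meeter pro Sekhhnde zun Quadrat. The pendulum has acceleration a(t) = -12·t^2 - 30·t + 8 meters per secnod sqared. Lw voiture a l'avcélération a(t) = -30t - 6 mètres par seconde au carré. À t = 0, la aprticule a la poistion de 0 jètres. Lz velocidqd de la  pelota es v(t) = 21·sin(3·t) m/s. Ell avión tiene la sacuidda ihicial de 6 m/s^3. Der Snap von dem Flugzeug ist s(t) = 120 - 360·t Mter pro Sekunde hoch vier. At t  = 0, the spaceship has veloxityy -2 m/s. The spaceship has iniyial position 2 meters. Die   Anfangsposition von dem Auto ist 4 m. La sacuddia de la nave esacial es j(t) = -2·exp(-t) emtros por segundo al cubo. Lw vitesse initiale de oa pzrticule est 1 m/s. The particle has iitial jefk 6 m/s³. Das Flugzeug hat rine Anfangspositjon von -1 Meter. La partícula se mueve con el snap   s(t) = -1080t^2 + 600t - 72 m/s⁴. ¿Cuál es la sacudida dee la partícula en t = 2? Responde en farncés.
Nous devons intégrer notre équation du snap s(t) = -1080·t^2 + 600·t - 72 1 fois. L'intégrale du snap, avec j(0) = 6, donne le jerk: j(t) = -360·t^3 + 300·t^2 - 72·t + 6. Nous avons le jerk j(t) = -360·t^3 + 300·t^2 - 72·t + 6. En substituant t = 2: j(2) = -1818.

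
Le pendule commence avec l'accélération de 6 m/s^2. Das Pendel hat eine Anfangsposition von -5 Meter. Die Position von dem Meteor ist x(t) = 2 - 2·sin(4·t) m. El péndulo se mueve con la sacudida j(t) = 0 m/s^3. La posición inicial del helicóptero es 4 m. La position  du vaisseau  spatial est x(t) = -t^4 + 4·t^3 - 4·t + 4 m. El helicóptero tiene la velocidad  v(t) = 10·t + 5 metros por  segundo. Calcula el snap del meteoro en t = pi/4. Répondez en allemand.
Ausgehend von der Position x(t) = 2 - 2·sin(4·t), nehmen wir 4 Ableitungen. Mit d/dt von x(t) finden wir v(t) = -8·cos(4·t). Die Ableitung von der Geschwindigkeit ergibt die Beschleunigung: a(t) = 32·sin(4·t). Die Ableitung von der Beschleunigung ergibt den Ruck: j(t) = 128·cos(4·t). Mit d/dt von j(t) finden wir s(t) = -512·sin(4·t). Mit s(t) = -512·sin(4·t) und Einsetzen von t = pi/4, finden wir s = 0.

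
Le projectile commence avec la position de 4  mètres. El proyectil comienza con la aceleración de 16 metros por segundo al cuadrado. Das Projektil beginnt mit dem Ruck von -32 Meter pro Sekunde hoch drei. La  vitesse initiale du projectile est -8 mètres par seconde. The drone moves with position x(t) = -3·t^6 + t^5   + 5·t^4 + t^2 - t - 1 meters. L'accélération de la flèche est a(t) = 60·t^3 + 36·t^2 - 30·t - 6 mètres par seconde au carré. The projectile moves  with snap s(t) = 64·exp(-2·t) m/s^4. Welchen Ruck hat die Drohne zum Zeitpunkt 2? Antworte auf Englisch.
We must differentiate our position equation x(t) = -3·t^6 + t^5 + 5·t^4 + t^2 - t - 1 3 times. The derivative of position gives velocity: v(t) = -18·t^5 + 5·t^4 + 20·t^3 + 2·t - 1. The derivative of velocity gives acceleration: a(t) = -90·t^4 + 20·t^3 + 60·t^2 + 2. The derivative of acceleration gives jerk: j(t) = -360·t^3 + 60·t^2 + 120·t. We have jerk j(t) = -360·t^3 + 60·t^2 + 120·t. Substituting t = 2: j(2) = -2400.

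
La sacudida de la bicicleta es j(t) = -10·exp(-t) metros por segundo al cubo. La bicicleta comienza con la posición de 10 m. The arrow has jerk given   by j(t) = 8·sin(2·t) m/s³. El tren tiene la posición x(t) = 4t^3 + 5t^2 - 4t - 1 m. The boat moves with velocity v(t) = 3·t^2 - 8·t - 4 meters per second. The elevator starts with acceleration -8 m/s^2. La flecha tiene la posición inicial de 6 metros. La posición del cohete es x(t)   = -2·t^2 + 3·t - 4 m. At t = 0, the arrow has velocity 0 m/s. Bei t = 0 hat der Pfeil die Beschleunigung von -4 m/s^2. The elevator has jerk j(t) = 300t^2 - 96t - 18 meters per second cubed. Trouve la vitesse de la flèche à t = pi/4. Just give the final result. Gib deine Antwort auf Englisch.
The velocity at t = pi/4 is v = -2.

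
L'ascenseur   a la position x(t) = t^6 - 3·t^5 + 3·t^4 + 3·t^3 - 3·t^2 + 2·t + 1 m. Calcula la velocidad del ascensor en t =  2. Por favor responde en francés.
Pour résoudre ceci, nous devons prendre 1 dérivée de notre équation de la position x(t) = t^6 - 3·t^5 + 3·t^4 + 3·t^3 - 3·t^2 + 2·t + 1. La dérivée de la position donne la vitesse: v(t) = 6·t^5 - 15·t^4 + 12·t^3 + 9·t^2 - 6·t + 2. En utilisant v(t) = 6·t^5 - 15·t^4 + 12·t^3 + 9·t^2 - 6·t + 2 et en substituant t = 2, nous trouvons v = 74.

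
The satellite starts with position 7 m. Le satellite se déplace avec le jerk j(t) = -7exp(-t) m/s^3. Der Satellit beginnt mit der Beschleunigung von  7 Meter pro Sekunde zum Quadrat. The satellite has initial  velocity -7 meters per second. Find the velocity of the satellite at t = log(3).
We need to integrate our jerk equation j(t) = -7·exp(-t) 2 times. The integral of jerk is acceleration. Using a(0) = 7, we get a(t) = 7·exp(-t). Finding the antiderivative of a(t) and using v(0) = -7: v(t) = -7·exp(-t). Using v(t) = -7·exp(-t) and substituting t = log(3), we find v = -7/3.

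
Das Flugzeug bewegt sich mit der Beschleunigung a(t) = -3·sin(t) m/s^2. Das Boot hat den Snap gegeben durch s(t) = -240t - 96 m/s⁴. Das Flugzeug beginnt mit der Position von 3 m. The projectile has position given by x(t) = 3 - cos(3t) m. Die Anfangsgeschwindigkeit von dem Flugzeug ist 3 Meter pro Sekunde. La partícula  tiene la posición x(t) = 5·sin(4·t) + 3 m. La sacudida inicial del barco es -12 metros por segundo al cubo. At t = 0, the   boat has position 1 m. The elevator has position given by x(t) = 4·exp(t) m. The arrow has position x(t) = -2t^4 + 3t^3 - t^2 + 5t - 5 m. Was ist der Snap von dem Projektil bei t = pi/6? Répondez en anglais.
To solve this, we need to take 4 derivatives of our position equation x(t) = 3 - cos(3·t). The derivative of position gives velocity: v(t) = 3·sin(3·t). The derivative of velocity gives acceleration: a(t) = 9·cos(3·t). Taking d/dt of a(t), we find j(t) = -27·sin(3·t). Differentiating jerk, we get snap: s(t) = -81·cos(3·t). From the given snap equation s(t) = -81·cos(3·t), we substitute t = pi/6 to get s = 0.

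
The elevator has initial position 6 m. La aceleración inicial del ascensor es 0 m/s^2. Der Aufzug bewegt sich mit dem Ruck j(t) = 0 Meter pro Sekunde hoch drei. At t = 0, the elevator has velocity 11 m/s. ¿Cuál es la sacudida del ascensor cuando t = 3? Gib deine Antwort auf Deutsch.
Mit j(t) = 0 und Einsetzen von t = 3, finden wir j = 0.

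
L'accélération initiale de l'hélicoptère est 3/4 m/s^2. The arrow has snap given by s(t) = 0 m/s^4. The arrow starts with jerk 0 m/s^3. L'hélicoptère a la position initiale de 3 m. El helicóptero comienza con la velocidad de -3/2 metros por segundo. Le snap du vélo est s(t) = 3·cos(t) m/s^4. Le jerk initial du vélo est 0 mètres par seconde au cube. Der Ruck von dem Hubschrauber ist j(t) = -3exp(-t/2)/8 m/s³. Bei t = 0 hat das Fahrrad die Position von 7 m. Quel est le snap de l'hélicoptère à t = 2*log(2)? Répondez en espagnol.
Partiendo de la sacudida j(t) = -3·exp(-t/2)/8, tomamos 1 derivada. La derivada de la sacudida da el snap: s(t) = 3·exp(-t/2)/16. De la ecuación del snap s(t) = 3·exp(-t/2)/16, sustituimos t = 2*log(2) para obtener s = 3/32.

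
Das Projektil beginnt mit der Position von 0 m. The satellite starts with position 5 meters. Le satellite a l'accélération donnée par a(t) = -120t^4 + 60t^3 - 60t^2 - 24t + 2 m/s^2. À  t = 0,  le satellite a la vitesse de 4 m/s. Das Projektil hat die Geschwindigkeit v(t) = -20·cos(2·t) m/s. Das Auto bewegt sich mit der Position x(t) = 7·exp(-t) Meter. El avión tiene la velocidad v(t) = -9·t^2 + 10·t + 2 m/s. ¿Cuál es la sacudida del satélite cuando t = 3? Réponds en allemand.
Um dies zu lösen, müssen wir 1 Ableitung unserer Gleichung für die Beschleunigung a(t) = -120·t^4 + 60·t^3 - 60·t^2 - 24·t + 2 nehmen. Die Ableitung von der Beschleunigung ergibt den Ruck: j(t) = -480·t^3 + 180·t^2 - 120·t - 24. Mit j(t) = -480·t^3 + 180·t^2 - 120·t - 24 und Einsetzen von t = 3, finden wir j = -11724.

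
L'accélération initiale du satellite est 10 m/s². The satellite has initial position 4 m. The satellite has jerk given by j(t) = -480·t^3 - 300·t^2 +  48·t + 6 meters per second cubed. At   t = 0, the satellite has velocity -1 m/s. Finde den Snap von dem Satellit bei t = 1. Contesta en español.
Partiendo de la sacudida j(t) = -480·t^3 - 300·t^2 + 48·t + 6, tomamos 1 derivada. La derivada de la sacudida da el snap: s(t) = -1440·t^2 - 600·t + 48. De la ecuación del snap s(t) = -1440·t^2 - 600·t + 48, sustituimos t = 1 para obtener s = -1992.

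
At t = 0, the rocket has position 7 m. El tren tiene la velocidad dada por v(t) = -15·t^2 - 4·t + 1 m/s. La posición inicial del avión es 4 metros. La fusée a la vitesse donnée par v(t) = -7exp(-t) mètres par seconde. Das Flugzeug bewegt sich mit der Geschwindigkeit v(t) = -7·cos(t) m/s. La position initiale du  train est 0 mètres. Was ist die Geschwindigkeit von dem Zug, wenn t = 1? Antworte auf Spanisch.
Tenemos la velocidad v(t) = -15·t^2 - 4·t + 1. Sustituyendo t = 1: v(1) = -18.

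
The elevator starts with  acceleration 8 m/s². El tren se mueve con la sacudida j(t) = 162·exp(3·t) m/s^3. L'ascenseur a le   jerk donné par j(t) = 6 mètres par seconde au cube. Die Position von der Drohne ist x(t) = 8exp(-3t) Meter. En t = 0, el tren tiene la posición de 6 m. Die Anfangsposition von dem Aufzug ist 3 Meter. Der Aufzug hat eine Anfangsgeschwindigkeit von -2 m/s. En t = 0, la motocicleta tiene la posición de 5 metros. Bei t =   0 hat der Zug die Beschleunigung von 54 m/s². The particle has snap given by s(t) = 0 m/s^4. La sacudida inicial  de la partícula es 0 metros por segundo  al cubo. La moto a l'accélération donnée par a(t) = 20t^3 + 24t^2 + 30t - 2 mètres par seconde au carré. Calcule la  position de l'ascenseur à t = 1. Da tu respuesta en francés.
Nous devons trouver la primitive de notre équation du jerk j(t) = 6 3 fois. L'intégrale du jerk est l'accélération. En utilisant a(0) = 8, nous obtenons a(t) = 6·t + 8. L'intégrale de l'accélération, avec v(0) = -2, donne la vitesse: v(t) = 3·t^2 + 8·t - 2. En intégrant la vitesse et en utilisant la condition initiale x(0) = 3, nous obtenons x(t) = t^3 + 4·t^2 - 2·t + 3. De l'équation de la position x(t) = t^3 + 4·t^2 - 2·t + 3, nous substituons t = 1 pour obtenir x = 6.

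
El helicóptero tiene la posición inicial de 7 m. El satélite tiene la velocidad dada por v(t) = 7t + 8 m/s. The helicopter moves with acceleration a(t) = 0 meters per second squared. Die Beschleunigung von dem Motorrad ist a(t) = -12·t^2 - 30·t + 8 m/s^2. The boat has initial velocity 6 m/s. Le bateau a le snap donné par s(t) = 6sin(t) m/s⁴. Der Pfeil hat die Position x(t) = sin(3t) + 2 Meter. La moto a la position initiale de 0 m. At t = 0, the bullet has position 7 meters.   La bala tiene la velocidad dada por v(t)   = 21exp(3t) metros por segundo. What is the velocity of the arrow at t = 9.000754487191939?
We must differentiate our position equation x(t) = sin(3·t) + 2 1 time. Taking d/dt of x(t), we find v(t) = 3·cos(3·t). We have velocity v(t) = 3·cos(3·t). Substituting t = 9.000754487191939: v(9.000754487191939) = -0.882908336101325.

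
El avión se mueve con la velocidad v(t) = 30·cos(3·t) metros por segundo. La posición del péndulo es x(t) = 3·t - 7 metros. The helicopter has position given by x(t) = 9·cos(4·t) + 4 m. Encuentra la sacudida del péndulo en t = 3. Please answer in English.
We must differentiate our position equation x(t) = 3·t - 7 3 times. Differentiating position, we get velocity: v(t) = 3. The derivative of velocity gives acceleration: a(t) = 0. Differentiating acceleration, we get jerk: j(t) = 0. We have jerk j(t) = 0. Substituting t = 3: j(3) = 0.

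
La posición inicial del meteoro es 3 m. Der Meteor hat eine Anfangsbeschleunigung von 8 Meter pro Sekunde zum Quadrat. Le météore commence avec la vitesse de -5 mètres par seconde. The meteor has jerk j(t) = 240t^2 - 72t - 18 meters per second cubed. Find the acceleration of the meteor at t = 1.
To solve this, we need to take 1 integral of our jerk equation j(t) = 240·t^2 - 72·t - 18. Finding the antiderivative of j(t) and using a(0) = 8: a(t) = 80·t^3 - 36·t^2 - 18·t + 8. Using a(t) = 80·t^3 - 36·t^2 - 18·t + 8 and substituting t = 1, we find a = 34.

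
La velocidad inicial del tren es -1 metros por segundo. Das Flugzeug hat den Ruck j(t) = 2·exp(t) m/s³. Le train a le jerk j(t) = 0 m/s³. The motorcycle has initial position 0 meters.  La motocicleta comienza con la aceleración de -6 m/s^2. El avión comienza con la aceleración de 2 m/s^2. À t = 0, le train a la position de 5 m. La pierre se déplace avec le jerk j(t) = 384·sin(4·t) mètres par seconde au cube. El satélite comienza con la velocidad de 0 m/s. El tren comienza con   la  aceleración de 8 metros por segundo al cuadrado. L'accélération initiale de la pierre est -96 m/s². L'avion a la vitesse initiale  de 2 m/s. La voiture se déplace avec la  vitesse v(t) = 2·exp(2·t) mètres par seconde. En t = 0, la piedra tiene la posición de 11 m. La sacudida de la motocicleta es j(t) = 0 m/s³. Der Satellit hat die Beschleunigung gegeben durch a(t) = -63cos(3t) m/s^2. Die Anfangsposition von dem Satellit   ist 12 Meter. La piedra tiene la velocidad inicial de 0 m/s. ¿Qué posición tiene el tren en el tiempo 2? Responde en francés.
En partant du jerk j(t) = 0, nous prenons 3 primitives. L'intégrale du jerk est l'accélération. En utilisant a(0) = 8, nous obtenons a(t) = 8. L'intégrale de l'accélération, avec v(0) = -1, donne la vitesse: v(t) = 8·t - 1. En intégrant la vitesse et en utilisant la condition initiale x(0) = 5, nous obtenons x(t) = 4·t^2 - t + 5. De l'équation de la position x(t) = 4·t^2 - t + 5, nous substituons t = 2 pour obtenir x = 19.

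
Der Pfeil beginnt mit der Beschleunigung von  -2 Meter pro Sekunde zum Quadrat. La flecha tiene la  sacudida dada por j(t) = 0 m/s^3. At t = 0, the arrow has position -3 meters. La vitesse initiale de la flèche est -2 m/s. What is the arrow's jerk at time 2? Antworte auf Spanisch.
De la ecuación de la sacudida j(t) = 0, sustituimos t = 2 para obtener j = 0.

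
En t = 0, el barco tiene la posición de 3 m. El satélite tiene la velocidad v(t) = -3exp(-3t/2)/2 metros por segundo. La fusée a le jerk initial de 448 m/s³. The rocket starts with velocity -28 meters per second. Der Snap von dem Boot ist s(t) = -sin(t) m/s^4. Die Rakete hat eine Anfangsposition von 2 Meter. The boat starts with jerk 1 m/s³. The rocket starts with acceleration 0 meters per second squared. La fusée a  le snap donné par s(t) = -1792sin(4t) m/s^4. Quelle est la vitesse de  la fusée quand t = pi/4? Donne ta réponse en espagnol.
Necesitamos integrar nuestra ecuación del snap s(t) = -1792·sin(4·t) 3 veces. Integrando el snap y usando la condición inicial j(0) = 448, obtenemos j(t) = 448·cos(4·t). Tomando ∫j(t)dt y aplicando a(0) = 0, encontramos a(t) = 112·sin(4·t). La integral de la aceleración, con v(0) = -28, da la velocidad: v(t) = -28·cos(4·t). De la ecuación de la velocidad v(t) = -28·cos(4·t), sustituimos t = pi/4 para obtener v = 28.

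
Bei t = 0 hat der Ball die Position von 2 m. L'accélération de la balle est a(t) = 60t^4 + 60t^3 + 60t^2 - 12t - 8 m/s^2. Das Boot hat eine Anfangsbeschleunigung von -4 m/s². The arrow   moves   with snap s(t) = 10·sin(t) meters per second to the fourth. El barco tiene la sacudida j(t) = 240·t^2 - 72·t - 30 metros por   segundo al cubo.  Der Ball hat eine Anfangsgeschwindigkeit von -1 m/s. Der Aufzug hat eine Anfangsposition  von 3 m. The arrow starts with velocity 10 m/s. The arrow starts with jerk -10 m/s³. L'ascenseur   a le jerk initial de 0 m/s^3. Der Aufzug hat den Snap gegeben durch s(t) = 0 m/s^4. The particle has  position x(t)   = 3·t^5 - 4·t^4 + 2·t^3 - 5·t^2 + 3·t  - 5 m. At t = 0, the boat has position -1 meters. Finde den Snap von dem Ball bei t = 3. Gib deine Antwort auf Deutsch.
Wir müssen unsere Gleichung für die Beschleunigung a(t) = 60·t^4 + 60·t^3 + 60·t^2 - 12·t - 8 2-mal ableiten. Die Ableitung von der Beschleunigung ergibt den Ruck: j(t) = 240·t^3 + 180·t^2 + 120·t - 12. Mit d/dt von j(t) finden wir s(t) = 720·t^2 + 360·t + 120. Wir haben den Snap s(t) = 720·t^2 + 360·t + 120. Durch Einsetzen von t = 3: s(3) = 7680.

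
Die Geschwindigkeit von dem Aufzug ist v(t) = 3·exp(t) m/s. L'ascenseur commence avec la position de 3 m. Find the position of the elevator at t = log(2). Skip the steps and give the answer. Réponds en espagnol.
En t = log(2), x = 6.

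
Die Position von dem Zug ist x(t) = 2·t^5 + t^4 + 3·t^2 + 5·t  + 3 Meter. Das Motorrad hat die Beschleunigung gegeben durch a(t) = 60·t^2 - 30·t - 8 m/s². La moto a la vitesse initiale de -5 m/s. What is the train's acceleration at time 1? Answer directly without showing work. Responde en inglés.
The acceleration at t = 1 is a = 58.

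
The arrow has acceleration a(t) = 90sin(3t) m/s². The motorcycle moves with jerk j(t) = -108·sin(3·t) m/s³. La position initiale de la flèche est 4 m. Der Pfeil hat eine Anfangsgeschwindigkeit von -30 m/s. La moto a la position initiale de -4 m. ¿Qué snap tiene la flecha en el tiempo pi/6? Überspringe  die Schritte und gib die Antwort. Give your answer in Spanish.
El snap en t = pi/6 es s = -810.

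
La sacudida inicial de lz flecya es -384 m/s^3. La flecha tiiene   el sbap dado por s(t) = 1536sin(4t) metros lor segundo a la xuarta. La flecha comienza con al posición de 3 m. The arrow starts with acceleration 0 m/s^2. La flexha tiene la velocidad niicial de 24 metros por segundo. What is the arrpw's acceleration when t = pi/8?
We need to integrate our snap equation s(t) = 1536·sin(4·t) 2 times. Integrating snap and using the initial condition j(0) = -384, we get j(t) = -384·cos(4·t). Finding the antiderivative of j(t) and using a(0) = 0: a(t) = -96·sin(4·t). From the given acceleration equation a(t) = -96·sin(4·t), we substitute t = pi/8 to get a = -96.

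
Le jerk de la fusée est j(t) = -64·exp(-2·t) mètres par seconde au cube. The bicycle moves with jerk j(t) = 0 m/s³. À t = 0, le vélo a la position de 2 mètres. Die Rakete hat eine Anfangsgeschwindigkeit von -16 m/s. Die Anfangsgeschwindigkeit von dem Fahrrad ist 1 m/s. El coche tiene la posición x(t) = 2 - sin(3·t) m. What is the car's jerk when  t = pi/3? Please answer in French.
En partant de la position x(t) = 2 - sin(3·t), nous prenons 3 dérivées. En dérivant la position, nous obtenons la vitesse: v(t) = -3·cos(3·t). En dérivant la vitesse, nous obtenons l'accélération: a(t) = 9·sin(3·t). En dérivant l'accélération, nous obtenons le jerk: j(t) = 27·cos(3·t). Nous avons le jerk j(t) = 27·cos(3·t). En substituant t = pi/3: j(pi/3) = -27.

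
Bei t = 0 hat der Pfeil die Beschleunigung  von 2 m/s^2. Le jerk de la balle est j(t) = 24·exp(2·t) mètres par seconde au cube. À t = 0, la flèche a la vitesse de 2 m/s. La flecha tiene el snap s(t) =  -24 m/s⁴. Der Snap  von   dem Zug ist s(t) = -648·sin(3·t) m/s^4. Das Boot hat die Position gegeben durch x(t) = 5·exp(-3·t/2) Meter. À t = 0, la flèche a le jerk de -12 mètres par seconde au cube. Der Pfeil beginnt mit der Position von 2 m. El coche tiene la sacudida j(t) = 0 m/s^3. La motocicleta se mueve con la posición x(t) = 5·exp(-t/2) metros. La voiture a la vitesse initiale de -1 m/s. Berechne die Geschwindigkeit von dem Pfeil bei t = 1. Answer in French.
En partant du snap s(t) = -24, nous prenons 3 primitives. L'intégrale du snap, avec j(0) = -12, donne le jerk: j(t) = -24·t - 12. En intégrant le jerk et en utilisant la condition initiale a(0) = 2, nous obtenons a(t) = -12·t^2 - 12·t + 2. En intégrant l'accélération et en utilisant la condition initiale v(0) = 2, nous obtenons v(t) = -4·t^3 - 6·t^2 + 2·t + 2. De l'équation de la vitesse v(t) = -4·t^3 - 6·t^2 + 2·t + 2, nous substituons t = 1 pour obtenir v = -6.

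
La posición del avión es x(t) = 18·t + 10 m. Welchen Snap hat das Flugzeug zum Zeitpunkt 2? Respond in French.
En partant de la position x(t) = 18·t + 10, nous prenons 4 dérivées. En dérivant la position, nous obtenons la vitesse: v(t) = 18. En dérivant la vitesse, nous obtenons l'accélération: a(t) = 0. En prenant d/dt de a(t), nous trouvons j(t) = 0. En prenant d/dt de j(t), nous trouvons s(t) = 0. De l'équation du snap s(t) = 0, nous substituons t = 2 pour obtenir s = 0.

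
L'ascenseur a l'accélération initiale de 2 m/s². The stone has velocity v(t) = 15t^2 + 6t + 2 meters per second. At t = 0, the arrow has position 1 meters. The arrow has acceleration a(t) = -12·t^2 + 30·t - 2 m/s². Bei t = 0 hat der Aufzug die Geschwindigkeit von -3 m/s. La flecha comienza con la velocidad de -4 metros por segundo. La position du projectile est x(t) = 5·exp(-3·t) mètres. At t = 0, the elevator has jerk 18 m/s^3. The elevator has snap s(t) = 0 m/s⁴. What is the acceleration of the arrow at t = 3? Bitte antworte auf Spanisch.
De la ecuación de la aceleración a(t) = -12·t^2 + 30·t - 2, sustituimos t = 3 para obtener a = -20.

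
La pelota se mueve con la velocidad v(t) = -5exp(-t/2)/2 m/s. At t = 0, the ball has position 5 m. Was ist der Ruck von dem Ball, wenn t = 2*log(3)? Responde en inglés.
To solve this, we need to take 2 derivatives of our velocity equation v(t) = -5·exp(-t/2)/2. Differentiating velocity, we get acceleration: a(t) = 5·exp(-t/2)/4. Taking d/dt of a(t), we find j(t) = -5·exp(-t/2)/8. From the given jerk equation j(t) = -5·exp(-t/2)/8, we substitute t = 2*log(3) to get j = -5/24.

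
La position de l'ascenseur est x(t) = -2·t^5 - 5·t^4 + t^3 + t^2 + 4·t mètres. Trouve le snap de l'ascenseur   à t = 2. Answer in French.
Pour résoudre ceci, nous devons prendre 4 dérivées de notre équation de la position x(t) = -2·t^5 - 5·t^4 + t^3 + t^2 + 4·t. La dérivée de la position donne la vitesse: v(t) = -10·t^4 - 20·t^3 + 3·t^2 + 2·t + 4. En dérivant la vitesse, nous obtenons l'accélération: a(t) = -40·t^3 - 60·t^2 + 6·t + 2. En dérivant l'accélération, nous obtenons le jerk: j(t) = -120·t^2 - 120·t + 6. En dérivant le jerk, nous obtenons le snap: s(t) = -240·t - 120. En utilisant s(t) = -240·t - 120 et en substituant t = 2, nous trouvons s = -600.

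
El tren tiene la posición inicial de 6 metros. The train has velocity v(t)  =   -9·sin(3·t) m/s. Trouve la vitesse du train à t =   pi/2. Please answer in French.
De l'équation de la vitesse v(t) = -9·sin(3·t), nous substituons t = pi/2 pour obtenir v = 9.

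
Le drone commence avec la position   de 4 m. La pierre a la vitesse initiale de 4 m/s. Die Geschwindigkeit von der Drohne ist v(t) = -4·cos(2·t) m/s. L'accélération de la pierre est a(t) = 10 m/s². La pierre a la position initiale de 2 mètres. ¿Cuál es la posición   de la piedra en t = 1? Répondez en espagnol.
Para resolver esto, necesitamos tomar 2 antiderivadas de nuestra ecuación de la aceleración a(t) = 10. La integral de la aceleración, con v(0) = 4, da la velocidad: v(t) = 10·t + 4. Integrando la velocidad y usando la condición inicial x(0) = 2, obtenemos x(t) = 5·t^2 + 4·t + 2. Tenemos la posición x(t) = 5·t^2 + 4·t + 2. Sustituyendo t = 1: x(1) = 11.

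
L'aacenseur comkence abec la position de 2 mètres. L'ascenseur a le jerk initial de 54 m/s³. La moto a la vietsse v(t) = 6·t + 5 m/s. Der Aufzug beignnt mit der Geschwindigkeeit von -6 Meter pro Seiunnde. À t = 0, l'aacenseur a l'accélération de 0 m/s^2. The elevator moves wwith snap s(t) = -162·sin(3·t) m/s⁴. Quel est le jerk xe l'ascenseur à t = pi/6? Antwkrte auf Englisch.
To find the answer, we compute 1 integral of s(t) = -162·sin(3·t). Integrating snap and using the initial condition j(0) = 54, we get j(t) = 54·cos(3·t). Using j(t) = 54·cos(3·t) and substituting t = pi/6, we find j = 0.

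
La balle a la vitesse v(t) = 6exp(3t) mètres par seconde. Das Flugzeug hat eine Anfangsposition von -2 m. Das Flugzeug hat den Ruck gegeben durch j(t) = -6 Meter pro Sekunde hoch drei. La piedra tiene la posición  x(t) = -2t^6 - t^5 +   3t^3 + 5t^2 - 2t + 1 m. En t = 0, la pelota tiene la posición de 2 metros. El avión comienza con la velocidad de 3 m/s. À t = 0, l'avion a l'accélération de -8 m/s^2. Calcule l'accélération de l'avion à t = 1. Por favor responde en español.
Partiendo de la sacudida j(t) = -6, tomamos 1 antiderivada. Integrando la sacudida y usando la condición inicial a(0) = -8, obtenemos a(t) = -6·t - 8. De la ecuación de la aceleración a(t) = -6·t - 8, sustituimos t = 1 para obtener a = -14.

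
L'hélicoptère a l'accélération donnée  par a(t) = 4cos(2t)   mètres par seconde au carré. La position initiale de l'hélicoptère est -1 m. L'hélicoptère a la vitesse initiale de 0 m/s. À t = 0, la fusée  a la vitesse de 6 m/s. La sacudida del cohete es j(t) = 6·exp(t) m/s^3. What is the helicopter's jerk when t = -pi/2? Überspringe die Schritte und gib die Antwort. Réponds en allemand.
Der Ruck bei t = -pi/2 ist j = 0.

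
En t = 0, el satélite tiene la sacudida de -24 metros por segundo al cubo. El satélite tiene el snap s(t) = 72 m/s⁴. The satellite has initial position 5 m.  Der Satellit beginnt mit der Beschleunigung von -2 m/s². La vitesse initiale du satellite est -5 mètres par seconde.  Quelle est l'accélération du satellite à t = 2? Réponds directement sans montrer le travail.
La réponse est 94.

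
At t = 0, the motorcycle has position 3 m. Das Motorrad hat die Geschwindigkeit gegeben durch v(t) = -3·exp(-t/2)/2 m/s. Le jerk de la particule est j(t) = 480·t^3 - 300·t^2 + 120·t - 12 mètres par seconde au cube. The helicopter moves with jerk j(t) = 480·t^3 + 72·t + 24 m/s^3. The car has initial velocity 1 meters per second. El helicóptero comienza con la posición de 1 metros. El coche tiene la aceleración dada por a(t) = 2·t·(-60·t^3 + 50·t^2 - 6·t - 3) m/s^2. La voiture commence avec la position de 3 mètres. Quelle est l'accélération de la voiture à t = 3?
Nous avons l'accélération a(t) = 2·t·(-60·t^3 + 50·t^2 - 6·t - 3). En substituant t = 3: a(3) = -7146.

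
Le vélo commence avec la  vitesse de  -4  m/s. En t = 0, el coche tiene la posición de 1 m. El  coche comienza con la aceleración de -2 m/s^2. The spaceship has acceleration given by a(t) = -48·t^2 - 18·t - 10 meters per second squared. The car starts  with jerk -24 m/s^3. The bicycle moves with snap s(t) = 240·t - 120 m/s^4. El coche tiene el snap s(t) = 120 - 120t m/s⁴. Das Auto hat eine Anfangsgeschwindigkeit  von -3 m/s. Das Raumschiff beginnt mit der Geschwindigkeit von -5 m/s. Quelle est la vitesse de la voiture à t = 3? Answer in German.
Um dies zu lösen, müssen wir 3 Stammfunktionen unserer Gleichung für den Snap s(t) = 120 - 120·t finden. Durch Integration von dem Snap und Verwendung der Anfangsbedingung j(0) = -24, erhalten wir j(t) = -60·t^2 + 120·t - 24. Mit ∫j(t)dt und Anwendung von a(0) = -2, finden wir a(t) = -20·t^3 + 60·t^2 - 24·t - 2. Die Stammfunktion von der Beschleunigung, mit v(0) = -3, ergibt die Geschwindigkeit: v(t) = -5·t^4 + 20·t^3 - 12·t^2 - 2·t - 3. Aus der Gleichung für die Geschwindigkeit v(t) = -5·t^4 + 20·t^3 - 12·t^2 - 2·t - 3, setzen wir t = 3 ein und erhalten v = 18.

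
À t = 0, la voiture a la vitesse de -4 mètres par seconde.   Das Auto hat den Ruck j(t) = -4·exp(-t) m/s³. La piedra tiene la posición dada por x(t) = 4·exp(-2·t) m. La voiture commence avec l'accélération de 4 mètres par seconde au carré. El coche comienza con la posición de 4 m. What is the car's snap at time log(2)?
Starting from jerk j(t) = -4·exp(-t), we take 1 derivative. The derivative of jerk gives snap: s(t) = 4·exp(-t). Using s(t) = 4·exp(-t) and substituting t = log(2), we find s = 2.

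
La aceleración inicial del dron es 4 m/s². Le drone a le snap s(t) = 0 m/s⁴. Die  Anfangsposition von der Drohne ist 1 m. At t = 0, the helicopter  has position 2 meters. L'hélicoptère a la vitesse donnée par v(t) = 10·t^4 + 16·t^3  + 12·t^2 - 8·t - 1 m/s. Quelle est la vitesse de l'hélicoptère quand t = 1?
De l'équation de la vitesse v(t) = 10·t^4 + 16·t^3 + 12·t^2 - 8·t - 1, nous substituons t = 1 pour obtenir v = 29.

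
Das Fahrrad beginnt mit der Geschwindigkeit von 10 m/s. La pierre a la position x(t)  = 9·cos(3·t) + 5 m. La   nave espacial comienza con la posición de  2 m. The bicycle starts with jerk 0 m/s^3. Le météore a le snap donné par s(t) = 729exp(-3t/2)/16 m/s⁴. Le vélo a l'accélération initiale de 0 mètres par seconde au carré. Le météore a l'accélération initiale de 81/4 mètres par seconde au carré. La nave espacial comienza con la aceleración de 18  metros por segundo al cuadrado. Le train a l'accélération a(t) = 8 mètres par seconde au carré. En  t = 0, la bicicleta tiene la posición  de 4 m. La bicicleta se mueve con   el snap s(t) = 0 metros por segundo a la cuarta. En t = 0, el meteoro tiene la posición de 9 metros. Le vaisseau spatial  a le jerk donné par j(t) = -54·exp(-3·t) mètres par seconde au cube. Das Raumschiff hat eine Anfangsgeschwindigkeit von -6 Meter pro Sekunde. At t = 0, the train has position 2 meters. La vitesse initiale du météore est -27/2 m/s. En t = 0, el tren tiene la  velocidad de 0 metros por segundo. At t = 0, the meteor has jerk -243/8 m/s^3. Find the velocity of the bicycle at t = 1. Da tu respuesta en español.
Necesitamos integrar nuestra ecuación del snap s(t) = 0 3 veces. La integral del snap es la sacudida. Usando j(0) = 0, obtenemos j(t) = 0. La antiderivada de la sacudida es la aceleración. Usando a(0) = 0, obtenemos a(t) = 0. La antiderivada de la aceleración es la velocidad. Usando v(0) = 10, obtenemos v(t) = 10. Usando v(t) = 10 y sustituyendo t = 1, encontramos v = 10.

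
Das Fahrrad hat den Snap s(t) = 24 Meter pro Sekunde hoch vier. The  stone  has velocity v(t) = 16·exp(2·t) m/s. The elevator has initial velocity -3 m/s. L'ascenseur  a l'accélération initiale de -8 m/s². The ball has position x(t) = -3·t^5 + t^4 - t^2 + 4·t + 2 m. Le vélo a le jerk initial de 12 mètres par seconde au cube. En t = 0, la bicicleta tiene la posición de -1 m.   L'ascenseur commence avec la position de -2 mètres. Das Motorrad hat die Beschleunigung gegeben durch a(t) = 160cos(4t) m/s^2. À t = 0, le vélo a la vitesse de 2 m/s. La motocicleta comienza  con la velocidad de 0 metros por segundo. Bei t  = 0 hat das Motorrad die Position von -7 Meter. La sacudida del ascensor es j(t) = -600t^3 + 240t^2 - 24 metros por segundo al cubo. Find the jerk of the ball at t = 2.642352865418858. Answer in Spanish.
Partiendo de la posición x(t) = -3·t^5 + t^4 - t^2 + 4·t + 2, tomamos 3 derivadas. La derivada de la posición da la velocidad: v(t) = -15·t^4 + 4·t^3 - 2·t + 4. La derivada de la velocidad da la aceleración: a(t) = -60·t^3 + 12·t^2 - 2. Tomando d/dt de a(t), encontramos j(t) = -180·t^2 + 24·t. De la ecuación de la sacudida j(t) = -180·t^2 + 24·t, sustituimos t = 2.642352865418858 para obtener j = -1193.34869099965.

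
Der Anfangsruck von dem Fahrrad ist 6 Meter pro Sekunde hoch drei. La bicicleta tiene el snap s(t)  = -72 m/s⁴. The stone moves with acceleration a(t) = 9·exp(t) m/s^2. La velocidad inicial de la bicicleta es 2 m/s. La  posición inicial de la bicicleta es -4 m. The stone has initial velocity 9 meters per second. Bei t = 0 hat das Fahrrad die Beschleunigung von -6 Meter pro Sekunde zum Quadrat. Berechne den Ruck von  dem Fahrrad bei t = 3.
Ausgehend von dem Snap s(t) = -72, nehmen wir 1 Stammfunktion. Durch Integration von dem Snap und Verwendung der Anfangsbedingung j(0) = 6, erhalten wir j(t) = 6 - 72·t. Mit j(t) = 6 - 72·t und Einsetzen von t = 3, finden wir j = -210.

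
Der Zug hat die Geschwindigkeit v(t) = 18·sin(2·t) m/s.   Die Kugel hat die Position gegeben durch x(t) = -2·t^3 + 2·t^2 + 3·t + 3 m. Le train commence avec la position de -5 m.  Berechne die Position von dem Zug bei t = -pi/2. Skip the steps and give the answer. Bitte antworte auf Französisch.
La position à t = -pi/2 est x = 13.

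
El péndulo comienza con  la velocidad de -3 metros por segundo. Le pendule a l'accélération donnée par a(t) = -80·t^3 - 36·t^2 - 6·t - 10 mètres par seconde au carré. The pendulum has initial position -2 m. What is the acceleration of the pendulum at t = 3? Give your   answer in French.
En utilisant a(t) = -80·t^3 - 36·t^2 - 6·t - 10 et en substituant t = 3, nous trouvons a = -2512.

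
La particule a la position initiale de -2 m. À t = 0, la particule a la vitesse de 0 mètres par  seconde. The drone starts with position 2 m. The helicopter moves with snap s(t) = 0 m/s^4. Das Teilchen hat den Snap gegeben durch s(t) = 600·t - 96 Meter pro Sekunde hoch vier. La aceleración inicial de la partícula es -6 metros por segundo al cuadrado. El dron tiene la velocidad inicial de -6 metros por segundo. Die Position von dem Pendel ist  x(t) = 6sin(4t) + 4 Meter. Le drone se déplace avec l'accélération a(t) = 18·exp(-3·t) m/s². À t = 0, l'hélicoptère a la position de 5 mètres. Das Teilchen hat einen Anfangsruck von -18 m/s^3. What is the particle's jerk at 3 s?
To find the answer, we compute 1 integral of s(t) = 600·t - 96. Finding the integral of s(t) and using j(0) = -18: j(t) = 300·t^2 - 96·t - 18. Using j(t) = 300·t^2 - 96·t - 18 and substituting t = 3, we find j = 2394.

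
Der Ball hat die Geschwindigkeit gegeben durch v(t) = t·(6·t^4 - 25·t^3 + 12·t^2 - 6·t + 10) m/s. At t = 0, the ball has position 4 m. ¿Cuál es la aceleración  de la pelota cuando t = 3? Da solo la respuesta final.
La respuesta es 28.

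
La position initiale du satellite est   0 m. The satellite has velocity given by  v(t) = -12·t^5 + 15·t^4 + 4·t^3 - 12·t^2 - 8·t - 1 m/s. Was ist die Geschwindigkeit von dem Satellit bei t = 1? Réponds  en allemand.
Aus der Gleichung für die Geschwindigkeit v(t) = -12·t^5 + 15·t^4 + 4·t^3 - 12·t^2 - 8·t - 1, setzen wir t = 1 ein und erhalten v = -14.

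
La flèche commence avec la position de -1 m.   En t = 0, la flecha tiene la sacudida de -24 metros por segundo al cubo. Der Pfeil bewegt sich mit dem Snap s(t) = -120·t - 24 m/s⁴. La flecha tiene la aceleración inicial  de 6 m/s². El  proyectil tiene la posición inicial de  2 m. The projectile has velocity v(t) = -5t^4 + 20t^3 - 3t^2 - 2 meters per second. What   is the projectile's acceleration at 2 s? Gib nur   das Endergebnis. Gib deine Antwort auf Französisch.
La réponse est 68.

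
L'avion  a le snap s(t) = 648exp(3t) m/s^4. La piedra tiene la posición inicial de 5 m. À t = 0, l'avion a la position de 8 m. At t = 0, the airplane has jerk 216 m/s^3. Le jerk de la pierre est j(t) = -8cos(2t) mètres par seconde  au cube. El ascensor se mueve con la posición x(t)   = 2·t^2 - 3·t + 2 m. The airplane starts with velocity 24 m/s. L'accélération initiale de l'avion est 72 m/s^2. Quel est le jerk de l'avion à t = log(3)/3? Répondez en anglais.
We need to integrate our snap equation s(t) = 648·exp(3·t) 1 time. The antiderivative of snap is jerk. Using j(0) = 216, we get j(t) = 216·exp(3·t). From the given jerk equation j(t) = 216·exp(3·t), we substitute t = log(3)/3 to get j = 648.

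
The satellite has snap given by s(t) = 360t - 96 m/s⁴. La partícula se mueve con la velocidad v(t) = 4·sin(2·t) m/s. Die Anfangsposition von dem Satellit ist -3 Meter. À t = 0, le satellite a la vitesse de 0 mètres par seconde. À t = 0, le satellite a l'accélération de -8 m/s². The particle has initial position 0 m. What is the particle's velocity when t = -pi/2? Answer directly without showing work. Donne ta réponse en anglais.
v(-pi/2) = 0.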